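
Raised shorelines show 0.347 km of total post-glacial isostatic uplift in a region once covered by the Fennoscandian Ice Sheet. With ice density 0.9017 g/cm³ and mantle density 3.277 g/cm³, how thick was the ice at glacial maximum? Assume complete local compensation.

1.26 km

u = t ρ_ice/ρ_m → t = u ρ_m/ρ_ice = 0.347 km × 3.277/0.9017 = 1.26 km.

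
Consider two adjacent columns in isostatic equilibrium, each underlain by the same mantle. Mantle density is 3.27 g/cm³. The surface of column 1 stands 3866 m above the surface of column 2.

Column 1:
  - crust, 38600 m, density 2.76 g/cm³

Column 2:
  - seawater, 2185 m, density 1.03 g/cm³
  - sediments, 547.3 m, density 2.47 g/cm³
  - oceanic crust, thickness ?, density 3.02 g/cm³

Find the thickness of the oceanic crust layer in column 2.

6850 m

Take the compensation level at the base of the deeper column (depth z_c below the surface of column 1) and equate Σ ρ_i t_i down to z_c; mantle fills any gap and the z_c terms cancel.
Column 1: 38600×2.76 + (z_c − 38600)×3.27
Column 2: 3866×0 + 2185×1.03 + 547.3×2.47 + x×3.02 + (z_c − 3866 − 2732.3 − x)×3.27
The z_c×3.27 term appears on both sides and cancels. Collect the known terms of each column as K = Σ(ρt)_known − 3.27 × (depth of known layers): K_1 = 106536 − 3.27×38600 = −19686; K_2 = 3602.381 − 3.27×(3866 + 2732.3) = −17974.06.
Balance: K_1 = K_2 − x×(3.27 − 3.02), so x = (K_2 − K_1)/(3.27 − 3.02) = 1711.94/0.25 = 6850 m.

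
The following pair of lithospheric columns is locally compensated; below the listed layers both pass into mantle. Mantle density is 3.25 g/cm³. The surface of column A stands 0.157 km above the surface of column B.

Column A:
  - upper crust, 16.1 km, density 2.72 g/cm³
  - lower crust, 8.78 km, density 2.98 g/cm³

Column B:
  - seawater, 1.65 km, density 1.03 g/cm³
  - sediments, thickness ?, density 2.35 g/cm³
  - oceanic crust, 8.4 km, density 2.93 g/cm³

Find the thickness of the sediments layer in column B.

Take the compensation level at the base of the deeper column (depth z_c below the surface of column A) and equate Σ ρ_i t_i down to z_c; mantle fills any gap and the z_c terms cancel.
Column A: 16.1×2.72 + 8.78×2.98 + (z_c − 24.88)×3.25
Column B: 0.157×0 + 1.65×1.03 + x×2.35 + 8.4×2.93 + (z_c − 0.157 − 10.05 − x)×3.25
The z_c×3.25 term appears on both sides and cancels. Collect the known terms of each column as K = Σ(ρt)_known − 3.25 × (depth of known layers): K_A = 69.9564 − 3.25×24.88 = −10.9036; K_B = 26.3115 − 3.25×(0.157 + 10.05) = −6.86125.
Balance: K_A = K_B − x×(3.25 − 2.35), so x = (K_B − K_A)/(3.25 − 2.35) = 4.04235/0.9 = 4.49 km.

4.49 km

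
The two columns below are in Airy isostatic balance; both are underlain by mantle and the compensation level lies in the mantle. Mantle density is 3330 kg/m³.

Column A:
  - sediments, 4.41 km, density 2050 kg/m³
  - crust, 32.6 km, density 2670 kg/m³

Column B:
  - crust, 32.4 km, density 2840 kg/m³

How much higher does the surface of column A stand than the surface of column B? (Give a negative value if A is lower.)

For any compensation level in the mantle, the mantle terms cancel and isostasy reduces to e = (Σt_A − Σt_B) − (Σ(ρt)_A − Σ(ρt)_B) / ρ_m.
Σt_A = 37.01 km; Σt_B = 32.4 km; Σ(ρt)_A = 96082.5; Σ(ρt)_B = 92016 (in km·kg/m³).
e = (37.01 − 32.4) − (96082.5 − 92016) / 3330 = 3.39 km.

3.39 km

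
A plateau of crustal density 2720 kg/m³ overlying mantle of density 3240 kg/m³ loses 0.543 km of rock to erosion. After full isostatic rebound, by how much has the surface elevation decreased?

0.0871 km

Rebound u = e ρ_c/ρ_m = 0.543 km × 2720/3240 = 0.4559 km.
Net surface drop = e − u = 0.543 km − 0.4559 km = e (ρ_m − ρ_c)/ρ_m = 0.0871 km.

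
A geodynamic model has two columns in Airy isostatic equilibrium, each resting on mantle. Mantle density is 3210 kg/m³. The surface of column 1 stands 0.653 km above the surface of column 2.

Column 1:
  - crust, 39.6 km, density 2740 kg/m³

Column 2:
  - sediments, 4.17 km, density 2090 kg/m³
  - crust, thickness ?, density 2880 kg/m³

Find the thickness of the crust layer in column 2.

Take the compensation level at the base of the deeper column (depth z_c below the surface of column 1) and equate Σ ρ_i t_i down to z_c; mantle fills any gap and the z_c terms cancel.
Column 1: 39.6×2740 + (z_c − 39.6)×3210
Column 2: 0.653×0 + 4.17×2090 + x×2880 + (z_c − 0.653 − 4.17 − x)×3210
The z_c×3210 term appears on both sides and cancels. Collect the known terms of each column as K = Σ(ρt)_known − 3210 × (depth of known layers): K_1 = 108504 − 3210×39.6 = −18612; K_2 = 8715.3 − 3210×(0.653 + 4.17) = −6766.53.
Balance: K_1 = K_2 − x×(3210 − 2880), so x = (K_2 − K_1)/(3210 − 2880) = 11845.5/330 = 35.9 km.

35.9 km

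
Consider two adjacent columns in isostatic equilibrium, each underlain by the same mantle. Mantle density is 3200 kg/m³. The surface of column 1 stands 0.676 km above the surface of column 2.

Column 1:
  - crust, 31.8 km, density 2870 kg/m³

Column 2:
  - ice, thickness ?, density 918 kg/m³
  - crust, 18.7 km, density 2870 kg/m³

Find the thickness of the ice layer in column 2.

0.946 km

Take the compensation level at the base of the deeper column (depth z_c below the surface of column 1) and equate Σ ρ_i t_i down to z_c; mantle fills any gap and the z_c terms cancel.
Column 1: 31.8×2870 + (z_c − 31.8)×3200
Column 2: 0.676×0 + x×918 + 18.7×2870 + (z_c − 0.676 − 18.7 − x)×3200
The z_c×3200 term appears on both sides and cancels. Collect the known terms of each column as K = Σ(ρt)_known − 3200 × (depth of known layers): K_1 = 91266 − 3200×31.8 = −10494; K_2 = 53669 − 3200×(0.676 + 18.7) = −8334.2.
Balance: K_1 = K_2 − x×(3200 − 918), so x = (K_2 − K_1)/(3200 − 918) = 2159.8/2282 = 0.946 km.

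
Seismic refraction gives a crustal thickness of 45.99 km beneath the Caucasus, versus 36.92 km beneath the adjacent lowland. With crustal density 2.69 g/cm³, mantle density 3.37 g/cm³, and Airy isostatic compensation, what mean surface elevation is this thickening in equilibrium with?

1.83 km

Excess crust Δ = 45.99 km − 36.92 km = 9.07 km, split between elevation h and root r with h + r = Δ.
Airy balance ρ_c h = (ρ_m − ρ_c) r gives r = h ρ_c/(ρ_m − ρ_c), so h (1 + ρ_c/(ρ_m − ρ_c)) = Δ, i.e. h = Δ (ρ_m − ρ_c)/ρ_m.
h = 9.07 km × 0.68/3.37 = 1.83 km.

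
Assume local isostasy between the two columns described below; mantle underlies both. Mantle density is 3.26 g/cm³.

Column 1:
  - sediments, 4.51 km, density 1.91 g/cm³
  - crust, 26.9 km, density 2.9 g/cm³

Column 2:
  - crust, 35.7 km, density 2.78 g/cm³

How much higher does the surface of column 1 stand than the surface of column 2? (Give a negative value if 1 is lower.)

For any compensation level in the mantle, the mantle terms cancel and isostasy reduces to e = (Σt_1 − Σt_2) − (Σ(ρt)_1 − Σ(ρt)_2) / ρ_m.
Σt_1 = 31.41 km; Σt_2 = 35.7 km; Σ(ρt)_1 = 86.6241; Σ(ρt)_2 = 99.246 (in km·g/cm³).
e = (31.41 − 35.7) − (86.6241 − 99.246) / 3.26 = −0.418 km.

−0.418 km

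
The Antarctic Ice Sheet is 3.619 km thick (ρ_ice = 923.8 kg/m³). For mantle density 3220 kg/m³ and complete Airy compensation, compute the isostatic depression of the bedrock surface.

1.04 km

Isostatic balance requires: the ice load ρ_ice t is balanced by mantle displaced below, ρ_m s.
s = t ρ_ice / ρ_m = 3.619 km × 923.8/3220 = 1.04 km.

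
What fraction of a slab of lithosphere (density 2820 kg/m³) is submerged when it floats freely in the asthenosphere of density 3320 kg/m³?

Submerged fraction = ρ_obj/ρ_fluid = 2820/3320 = 0.849.

0.849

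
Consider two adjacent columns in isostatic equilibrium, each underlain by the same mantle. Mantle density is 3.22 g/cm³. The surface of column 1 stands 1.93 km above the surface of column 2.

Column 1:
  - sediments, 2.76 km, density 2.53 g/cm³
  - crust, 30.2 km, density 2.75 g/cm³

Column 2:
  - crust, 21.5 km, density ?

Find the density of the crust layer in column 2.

Take the compensation level at the base of the deeper column (depth z_c below the surface of column 1) and equate Σ ρ_i t_i down to z_c; mantle fills any gap and the z_c terms cancel.
Column 1: 2.76×2.53 + 30.2×2.75 + (z_c − 32.96)×3.22
Column 2: 1.93×0 + 21.5×ρ + (z_c − 1.93 − 21.5)×3.22
The z_c×3.22 term appears on both sides and cancels. Collect the known terms of each column as K = Σ(ρt)_known − 3.22 × (depth of known layers): K_1 = 90.0328 − 3.22×32.96 = −16.0984; K_2 = 0 − 3.22×(1.93 + 21.5) = −75.4446.
Balance: K_1 = K_2 + 21.5×ρ, so ρ = (K_1 − K_2)/21.5 = 59.3462/21.5 = 2.76 g/cm³.

2.76 g/cm³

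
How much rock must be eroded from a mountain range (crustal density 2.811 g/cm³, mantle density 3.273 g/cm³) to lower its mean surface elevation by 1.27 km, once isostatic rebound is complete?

Net drop Δ = e − u = e − e ρ_c/ρ_m = e (ρ_m − ρ_c)/ρ_m.
e = Δ ρ_m/(ρ_m − ρ_c) = 1.27 km × 3.273/0.462 = 9 km.

9 km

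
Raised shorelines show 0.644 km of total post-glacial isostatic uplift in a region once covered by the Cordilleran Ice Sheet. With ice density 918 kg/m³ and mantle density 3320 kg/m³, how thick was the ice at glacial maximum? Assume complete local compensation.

u = t ρ_ice/ρ_m → t = u ρ_m/ρ_ice = 0.644 km × 3320/918 = 2.33 km.

2.33 km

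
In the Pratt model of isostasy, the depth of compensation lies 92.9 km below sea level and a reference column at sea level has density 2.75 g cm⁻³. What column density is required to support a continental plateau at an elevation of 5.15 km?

Pratt balance: ρ_ref D = ρ (D + h).
ρ = ρ_ref D/(D + h) = 2.75 × 92.9 km/(92.9 km + 5.15 km) = 2.61 g cm⁻³.

2.61 g cm⁻³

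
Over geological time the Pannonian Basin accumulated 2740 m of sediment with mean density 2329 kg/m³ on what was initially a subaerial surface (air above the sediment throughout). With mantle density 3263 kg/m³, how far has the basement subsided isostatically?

1960 m

Subaerial load: s = t ρ_sed / ρ_m = 2740 m × 2329/3263 = 1960 m.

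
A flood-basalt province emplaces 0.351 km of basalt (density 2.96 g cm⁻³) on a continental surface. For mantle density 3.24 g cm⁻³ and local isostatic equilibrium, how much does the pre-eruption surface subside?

0.321 km

Subaerial loading: s = t ρ_load / ρ_m.
s = 0.351 km × 2.96/3.24 = 0.321 km.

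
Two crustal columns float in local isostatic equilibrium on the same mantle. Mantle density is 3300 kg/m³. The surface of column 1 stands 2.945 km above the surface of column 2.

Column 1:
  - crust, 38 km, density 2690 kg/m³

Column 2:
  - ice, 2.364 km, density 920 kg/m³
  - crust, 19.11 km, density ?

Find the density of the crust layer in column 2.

Take the compensation level at the base of the deeper column (depth z_c below the surface of column 1) and equate Σ ρ_i t_i down to z_c; mantle fills any gap and the z_c terms cancel.
Column 1: 38×2690 + (z_c − 38)×3300
Column 2: 2.945×0 + 2.364×920 + 19.11×ρ + (z_c − 2.945 − 21.474)×3300
The z_c×3300 term appears on both sides and cancels. Collect the known terms of each column as K = Σ(ρt)_known − 3300 × (depth of known layers): K_1 = 102220 − 3300×38 = −23180; K_2 = 2174.88 − 3300×(2.945 + 21.474) = −78407.82.
Balance: K_1 = K_2 + 19.11×ρ, so ρ = (K_1 − K_2)/19.11 = 55227.8/19.11 = 2890 kg/m³.

2890 kg/m³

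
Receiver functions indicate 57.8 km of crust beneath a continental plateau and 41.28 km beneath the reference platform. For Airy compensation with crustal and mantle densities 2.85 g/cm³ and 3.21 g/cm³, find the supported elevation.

Excess crust Δ = 57.8 km − 41.28 km = 16.52 km, split between elevation h and root r with h + r = Δ.
Airy balance ρ_c h = (ρ_m − ρ_c) r gives r = h ρ_c/(ρ_m − ρ_c), so h (1 + ρ_c/(ρ_m − ρ_c)) = Δ, i.e. h = Δ (ρ_m − ρ_c)/ρ_m.
h = 16.52 km × 0.36/3.21 = 1.85 km.

1.85 km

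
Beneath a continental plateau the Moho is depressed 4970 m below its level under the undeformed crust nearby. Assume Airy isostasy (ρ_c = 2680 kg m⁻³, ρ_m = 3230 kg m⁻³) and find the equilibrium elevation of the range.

1020 m

Balancing pressure at the compensation depth: ρ_c h = (ρ_m − ρ_c) r.
h = r (ρ_m − ρ_c) / ρ_c = 4970 m × (3230 − 2680) / 2680 = 1020 m.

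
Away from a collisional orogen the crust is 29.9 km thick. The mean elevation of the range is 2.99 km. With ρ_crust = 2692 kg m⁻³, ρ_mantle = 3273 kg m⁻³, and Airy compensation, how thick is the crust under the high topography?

46.7 km

Root depth r = h ρ_c / (ρ_m − ρ_c) = 2.99 km × 2692 / 581 = 13.85 km.
Total thickness = T + h + r = 29.9 km + 2.99 km + 13.85 km = 46.7 km.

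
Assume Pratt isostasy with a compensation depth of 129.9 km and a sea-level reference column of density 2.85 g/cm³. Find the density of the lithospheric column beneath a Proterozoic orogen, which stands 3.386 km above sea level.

Pratt balance: ρ_ref D = ρ (D + h).
ρ = ρ_ref D/(D + h) = 2.85 × 129.9 km/(129.9 km + 3.386 km) = 2.78 g/cm³.

2.78 g/cm³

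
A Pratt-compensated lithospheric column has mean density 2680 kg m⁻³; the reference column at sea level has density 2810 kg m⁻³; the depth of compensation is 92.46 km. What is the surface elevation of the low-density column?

ρ_ref D = ρ (D + h) → h = D (ρ_ref − ρ)/ρ.
h = 92.46 km × (2810 − 2680)/2680 = 4.49 km.

4.49 km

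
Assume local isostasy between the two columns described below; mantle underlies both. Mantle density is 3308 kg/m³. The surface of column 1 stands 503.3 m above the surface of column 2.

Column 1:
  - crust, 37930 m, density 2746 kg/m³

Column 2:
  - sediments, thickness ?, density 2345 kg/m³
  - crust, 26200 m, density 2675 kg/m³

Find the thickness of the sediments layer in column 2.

3180 m

Take the compensation level at the base of the deeper column (depth z_c below the surface of column 1) and equate Σ ρ_i t_i down to z_c; mantle fills any gap and the z_c terms cancel.
Column 1: 37930×2746 + (z_c − 37930)×3308
Column 2: 503.3×0 + x×2345 + 26200×2675 + (z_c − 503.3 − 26200 − x)×3308
The z_c×3308 term appears on both sides and cancels. Collect the known terms of each column as K = Σ(ρt)_known − 3308 × (depth of known layers): K_1 = 104155780 − 3308×37930 = −21316660; K_2 = 70085000 − 3308×(503.3 + 26200) = −18249516.4.
Balance: K_1 = K_2 − x×(3308 − 2345), so x = (K_2 − K_1)/(3308 − 2345) = 3067140/963 = 3180 m.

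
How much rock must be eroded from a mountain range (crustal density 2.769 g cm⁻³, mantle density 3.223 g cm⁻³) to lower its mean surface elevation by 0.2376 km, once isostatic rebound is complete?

1.69 km

Net drop Δ = e − u = e − e ρ_c/ρ_m = e (ρ_m − ρ_c)/ρ_m.
e = Δ ρ_m/(ρ_m − ρ_c) = 0.2376 km × 3.223/0.454 = 1.69 km.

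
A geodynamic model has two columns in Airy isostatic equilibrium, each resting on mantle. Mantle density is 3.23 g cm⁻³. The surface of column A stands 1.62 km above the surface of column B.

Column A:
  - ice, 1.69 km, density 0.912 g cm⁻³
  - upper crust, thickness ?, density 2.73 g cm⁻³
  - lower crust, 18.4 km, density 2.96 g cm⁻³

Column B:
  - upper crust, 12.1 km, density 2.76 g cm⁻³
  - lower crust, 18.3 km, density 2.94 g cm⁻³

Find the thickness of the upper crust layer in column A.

Take the compensation level at the base of the deeper column (depth z_c below the surface of column A) and equate Σ ρ_i t_i down to z_c; mantle fills any gap and the z_c terms cancel.
Column A: 1.69×0.912 + x×2.73 + 18.4×2.96 + (z_c − 20.09 − x)×3.23
Column B: 1.62×0 + 12.1×2.76 + 18.3×2.94 + (z_c − 1.62 − 30.4)×3.23
The z_c×3.23 term appears on both sides and cancels. Collect the known terms of each column as K = Σ(ρt)_known − 3.23 × (depth of known layers): K_A = 56.00528 − 3.23×20.09 = −8.88542; K_B = 87.198 − 3.23×(1.62 + 30.4) = −16.2266.
Balance: K_A − x×(3.23 − 2.73) = K_B, so x = (K_A − K_B)/(3.23 − 2.73) = 7.34118/0.5 = 14.7 km.

14.7 km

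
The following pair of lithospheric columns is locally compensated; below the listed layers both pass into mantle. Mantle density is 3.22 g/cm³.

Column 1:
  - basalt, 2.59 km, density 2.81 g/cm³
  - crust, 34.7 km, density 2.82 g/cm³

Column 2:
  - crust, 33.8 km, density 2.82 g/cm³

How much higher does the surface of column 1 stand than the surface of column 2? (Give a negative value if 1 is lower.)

0.442 km

For any compensation level in the mantle, the mantle terms cancel and isostasy reduces to e = (Σt_1 − Σt_2) − (Σ(ρt)_1 − Σ(ρt)_2) / ρ_m.
Σt_1 = 37.29 km; Σt_2 = 33.8 km; Σ(ρt)_1 = 105.1319; Σ(ρt)_2 = 95.316 (in km·g/cm³).
e = (37.29 − 33.8) − (105.1319 − 95.316) / 3.22 = 0.442 km.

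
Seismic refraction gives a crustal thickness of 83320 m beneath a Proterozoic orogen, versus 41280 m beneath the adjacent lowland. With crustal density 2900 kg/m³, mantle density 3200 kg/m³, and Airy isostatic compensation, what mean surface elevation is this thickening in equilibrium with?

3940 m

Excess crust Δ = 83320 m − 41280 m = 42040 m, split between elevation h and root r with h + r = Δ.
Airy balance ρ_c h = (ρ_m − ρ_c) r gives r = h ρ_c/(ρ_m − ρ_c), so h (1 + ρ_c/(ρ_m − ρ_c)) = Δ, i.e. h = Δ (ρ_m − ρ_c)/ρ_m.
h = 42040 m × 300/3200 = 3940 m.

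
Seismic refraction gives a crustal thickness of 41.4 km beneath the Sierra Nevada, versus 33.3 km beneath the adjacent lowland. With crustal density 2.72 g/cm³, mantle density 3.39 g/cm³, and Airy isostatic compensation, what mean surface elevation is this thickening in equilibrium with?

Excess crust Δ = 41.4 km − 33.3 km = 8.1 km, split between elevation h and root r with h + r = Δ.
Airy balance ρ_c h = (ρ_m − ρ_c) r gives r = h ρ_c/(ρ_m − ρ_c), so h (1 + ρ_c/(ρ_m − ρ_c)) = Δ, i.e. h = Δ (ρ_m − ρ_c)/ρ_m.
h = 8.1 km × 0.67/3.39 = 1.6 km.

1.6 km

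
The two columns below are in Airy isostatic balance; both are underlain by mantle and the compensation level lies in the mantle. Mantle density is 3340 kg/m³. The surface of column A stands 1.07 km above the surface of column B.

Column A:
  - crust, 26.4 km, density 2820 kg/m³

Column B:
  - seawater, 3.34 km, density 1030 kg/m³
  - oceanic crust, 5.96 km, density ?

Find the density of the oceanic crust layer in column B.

2930 kg/m³

Take the compensation level at the base of the deeper column (depth z_c below the surface of column A) and equate Σ ρ_i t_i down to z_c; mantle fills any gap and the z_c terms cancel.
Column A: 26.4×2820 + (z_c − 26.4)×3340
Column B: 1.07×0 + 3.34×1030 + 5.96×ρ + (z_c − 1.07 − 9.3)×3340
The z_c×3340 term appears on both sides and cancels. Collect the known terms of each column as K = Σ(ρt)_known − 3340 × (depth of known layers): K_A = 74448 − 3340×26.4 = −13728; K_B = 3440.2 − 3340×(1.07 + 9.3) = −31195.6.
Balance: K_A = K_B + 5.96×ρ, so ρ = (K_A − K_B)/5.96 = 17467.6/5.96 = 2930 kg/m³.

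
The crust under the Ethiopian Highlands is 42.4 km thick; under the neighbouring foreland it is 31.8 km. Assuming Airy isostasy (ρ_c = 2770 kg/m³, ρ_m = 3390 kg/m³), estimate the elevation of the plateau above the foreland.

1.94 km

Excess crust Δ = 42.4 km − 31.8 km = 10.6 km, split between elevation h and root r with h + r = Δ.
Airy balance ρ_c h = (ρ_m − ρ_c) r gives r = h ρ_c/(ρ_m − ρ_c), so h (1 + ρ_c/(ρ_m − ρ_c)) = Δ, i.e. h = Δ (ρ_m − ρ_c)/ρ_m.
h = 10.6 km × 620/3390 = 1.94 km.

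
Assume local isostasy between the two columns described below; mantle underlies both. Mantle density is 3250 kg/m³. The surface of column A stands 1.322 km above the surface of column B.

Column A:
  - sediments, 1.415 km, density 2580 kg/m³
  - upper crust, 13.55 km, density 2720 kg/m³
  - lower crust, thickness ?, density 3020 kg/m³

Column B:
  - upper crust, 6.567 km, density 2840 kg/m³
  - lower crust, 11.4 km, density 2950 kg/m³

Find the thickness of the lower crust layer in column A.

9.91 km

Take the compensation level at the base of the deeper column (depth z_c below the surface of column A) and equate Σ ρ_i t_i down to z_c; mantle fills any gap and the z_c terms cancel.
Column A: 1.415×2580 + 13.55×2720 + x×3020 + (z_c − 14.965 − x)×3250
Column B: 1.322×0 + 6.567×2840 + 11.4×2950 + (z_c − 1.322 − 17.967)×3250
The z_c×3250 term appears on both sides and cancels. Collect the known terms of each column as K = Σ(ρt)_known − 3250 × (depth of known layers): K_A = 40506.7 − 3250×14.965 = −8129.55; K_B = 52280.28 − 3250×(1.322 + 17.967) = −10408.97.
Balance: K_A − x×(3250 − 3020) = K_B, so x = (K_A − K_B)/(3250 − 3020) = 2279.42/230 = 9.91 km.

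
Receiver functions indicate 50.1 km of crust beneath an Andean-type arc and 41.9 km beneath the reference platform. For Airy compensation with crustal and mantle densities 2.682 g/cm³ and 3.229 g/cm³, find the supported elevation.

1.39 km

Excess crust Δ = 50.1 km − 41.9 km = 8.2 km, split between elevation h and root r with h + r = Δ.
Airy balance ρ_c h = (ρ_m − ρ_c) r gives r = h ρ_c/(ρ_m − ρ_c), so h (1 + ρ_c/(ρ_m − ρ_c)) = Δ, i.e. h = Δ (ρ_m − ρ_c)/ρ_m.
h = 8.2 km × 0.547/3.229 = 1.39 km.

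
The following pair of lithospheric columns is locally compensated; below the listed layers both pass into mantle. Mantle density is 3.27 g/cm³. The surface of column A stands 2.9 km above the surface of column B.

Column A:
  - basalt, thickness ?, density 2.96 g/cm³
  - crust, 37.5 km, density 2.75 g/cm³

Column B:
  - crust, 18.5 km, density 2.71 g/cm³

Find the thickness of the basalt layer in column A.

1.11 km

Take the compensation level at the base of the deeper column (depth z_c below the surface of column A) and equate Σ ρ_i t_i down to z_c; mantle fills any gap and the z_c terms cancel.
Column A: x×2.96 + 37.5×2.75 + (z_c − 37.5 − x)×3.27
Column B: 2.9×0 + 18.5×2.71 + (z_c − 2.9 − 18.5)×3.27
The z_c×3.27 term appears on both sides and cancels. Collect the known terms of each column as K = Σ(ρt)_known − 3.27 × (depth of known layers): K_A = 103.125 − 3.27×37.5 = −19.5; K_B = 50.135 − 3.27×(2.9 + 18.5) = −19.843.
Balance: K_A − x×(3.27 − 2.96) = K_B, so x = (K_A − K_B)/(3.27 − 2.96) = 0.343/0.31 = 1.11 km.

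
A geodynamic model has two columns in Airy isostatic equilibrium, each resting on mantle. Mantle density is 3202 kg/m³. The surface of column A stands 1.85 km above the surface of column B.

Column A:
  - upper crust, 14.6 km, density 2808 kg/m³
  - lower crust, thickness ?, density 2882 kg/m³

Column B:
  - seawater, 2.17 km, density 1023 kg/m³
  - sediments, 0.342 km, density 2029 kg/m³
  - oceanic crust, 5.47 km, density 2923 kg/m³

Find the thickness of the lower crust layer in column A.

21.3 km

Take the compensation level at the base of the deeper column (depth z_c below the surface of column A) and equate Σ ρ_i t_i down to z_c; mantle fills any gap and the z_c terms cancel.
Column A: 14.6×2808 + x×2882 + (z_c − 14.6 − x)×3202
Column B: 1.85×0 + 2.17×1023 + 0.342×2029 + 5.47×2923 + (z_c − 1.85 − 7.982)×3202
The z_c×3202 term appears on both sides and cancels. Collect the known terms of each column as K = Σ(ρt)_known − 3202 × (depth of known layers): K_A = 40996.8 − 3202×14.6 = −5752.4; K_B = 18902.638 − 3202×(1.85 + 7.982) = −12579.426.
Balance: K_A − x×(3202 − 2882) = K_B, so x = (K_A − K_B)/(3202 − 2882) = 6827.03/320 = 21.3 km.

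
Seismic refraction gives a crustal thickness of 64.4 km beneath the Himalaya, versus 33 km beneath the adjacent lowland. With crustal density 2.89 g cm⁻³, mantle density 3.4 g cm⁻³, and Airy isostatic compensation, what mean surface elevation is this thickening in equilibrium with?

4.71 km

Excess crust Δ = 64.4 km − 33 km = 31.4 km, split between elevation h and root r with h + r = Δ.
Airy balance ρ_c h = (ρ_m − ρ_c) r gives r = h ρ_c/(ρ_m − ρ_c), so h (1 + ρ_c/(ρ_m − ρ_c)) = Δ, i.e. h = Δ (ρ_m − ρ_c)/ρ_m.
h = 31.4 km × 0.51/3.4 = 4.71 km.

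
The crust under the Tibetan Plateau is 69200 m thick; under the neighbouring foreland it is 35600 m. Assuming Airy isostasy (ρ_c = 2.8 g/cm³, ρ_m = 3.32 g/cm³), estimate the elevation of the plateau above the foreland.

Excess crust Δ = 69200 m − 35600 m = 33600 m, split between elevation h and root r with h + r = Δ.
Airy balance ρ_c h = (ρ_m − ρ_c) r gives r = h ρ_c/(ρ_m − ρ_c), so h (1 + ρ_c/(ρ_m − ρ_c)) = Δ, i.e. h = Δ (ρ_m − ρ_c)/ρ_m.
h = 33600 m × 0.52/3.32 = 5260 m.

5260 m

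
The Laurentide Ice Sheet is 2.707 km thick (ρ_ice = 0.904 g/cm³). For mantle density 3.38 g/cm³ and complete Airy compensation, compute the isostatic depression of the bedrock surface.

0.724 km

Balancing pressure at the compensation depth: the ice load ρ_ice t is balanced by mantle displaced below, ρ_m s.
s = t ρ_ice / ρ_m = 2.707 km × 0.904/3.38 = 0.724 km.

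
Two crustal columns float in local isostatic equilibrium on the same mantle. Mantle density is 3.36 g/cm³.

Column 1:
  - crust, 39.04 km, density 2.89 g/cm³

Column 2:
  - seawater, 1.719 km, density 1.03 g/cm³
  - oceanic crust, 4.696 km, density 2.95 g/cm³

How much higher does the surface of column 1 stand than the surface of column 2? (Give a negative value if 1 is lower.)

3.7 km

For any compensation level in the mantle, the mantle terms cancel and isostasy reduces to e = (Σt_1 − Σt_2) − (Σ(ρt)_1 − Σ(ρt)_2) / ρ_m.
Σt_1 = 39.04 km; Σt_2 = 6.415 km; Σ(ρt)_1 = 112.8256; Σ(ρt)_2 = 15.62377 (in km·g/cm³).
e = (39.04 − 6.415) − (112.8256 − 15.62377) / 3.36 = 3.7 km.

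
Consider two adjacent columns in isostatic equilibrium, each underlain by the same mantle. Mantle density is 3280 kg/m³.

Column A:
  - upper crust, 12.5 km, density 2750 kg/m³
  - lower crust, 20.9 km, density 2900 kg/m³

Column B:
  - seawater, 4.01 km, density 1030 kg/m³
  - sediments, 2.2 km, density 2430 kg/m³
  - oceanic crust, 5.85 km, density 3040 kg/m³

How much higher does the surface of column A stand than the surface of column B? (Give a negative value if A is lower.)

For any compensation level in the mantle, the mantle terms cancel and isostasy reduces to e = (Σt_A − Σt_B) − (Σ(ρt)_A − Σ(ρt)_B) / ρ_m.
Σt_A = 33.4 km; Σt_B = 12.06 km; Σ(ρt)_A = 94985; Σ(ρt)_B = 27260.3 (in km·kg/m³).
e = (33.4 − 12.06) − (94985 − 27260.3) / 3280 = 0.692 km.

0.692 km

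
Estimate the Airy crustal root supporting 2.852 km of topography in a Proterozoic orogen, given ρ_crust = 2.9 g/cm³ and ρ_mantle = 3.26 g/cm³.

Isostatic balance requires: the weight of the topography is balanced by the buoyancy of the root, ρ_c h = (ρ_m − ρ_c) r.
r = h · ρ_c / (ρ_m − ρ_c) = 2.852 km × 2.9 / (3.26 − 2.9) = 23 km.

23 km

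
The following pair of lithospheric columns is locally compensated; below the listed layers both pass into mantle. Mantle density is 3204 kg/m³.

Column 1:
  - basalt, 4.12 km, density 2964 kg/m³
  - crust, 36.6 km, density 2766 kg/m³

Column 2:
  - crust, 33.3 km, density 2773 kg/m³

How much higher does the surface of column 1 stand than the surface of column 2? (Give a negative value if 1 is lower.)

For any compensation level in the mantle, the mantle terms cancel and isostasy reduces to e = (Σt_1 − Σt_2) − (Σ(ρt)_1 − Σ(ρt)_2) / ρ_m.
Σt_1 = 40.72 km; Σt_2 = 33.3 km; Σ(ρt)_1 = 113447.28; Σ(ρt)_2 = 92340.9 (in km·kg/m³).
e = (40.72 − 33.3) − (113447.28 − 92340.9) / 3204 = 0.832 km.

0.832 km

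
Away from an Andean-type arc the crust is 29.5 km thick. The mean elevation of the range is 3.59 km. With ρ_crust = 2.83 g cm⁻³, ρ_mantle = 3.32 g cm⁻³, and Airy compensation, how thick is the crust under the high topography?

Root depth r = h ρ_c / (ρ_m − ρ_c) = 3.59 km × 2.83 / 0.49 = 20.73 km.
Total thickness = T + h + r = 29.5 km + 3.59 km + 20.73 km = 53.8 km.

53.8 km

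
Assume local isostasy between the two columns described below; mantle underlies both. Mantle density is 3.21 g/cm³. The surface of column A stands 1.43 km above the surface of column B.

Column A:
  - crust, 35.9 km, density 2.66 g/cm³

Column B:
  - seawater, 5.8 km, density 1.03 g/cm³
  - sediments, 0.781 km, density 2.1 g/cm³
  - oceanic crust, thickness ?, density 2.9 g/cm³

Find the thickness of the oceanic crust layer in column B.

5.3 km

Take the compensation level at the base of the deeper column (depth z_c below the surface of column A) and equate Σ ρ_i t_i down to z_c; mantle fills any gap and the z_c terms cancel.
Column A: 35.9×2.66 + (z_c − 35.9)×3.21
Column B: 1.43×0 + 5.8×1.03 + 0.781×2.1 + x×2.9 + (z_c − 1.43 − 6.581 − x)×3.21
The z_c×3.21 term appears on both sides and cancels. Collect the known terms of each column as K = Σ(ρt)_known − 3.21 × (depth of known layers): K_A = 95.494 − 3.21×35.9 = −19.745; K_B = 7.6141 − 3.21×(1.43 + 6.581) = −18.10121.
Balance: K_A = K_B − x×(3.21 − 2.9), so x = (K_B − K_A)/(3.21 − 2.9) = 1.64379/0.31 = 5.3 km.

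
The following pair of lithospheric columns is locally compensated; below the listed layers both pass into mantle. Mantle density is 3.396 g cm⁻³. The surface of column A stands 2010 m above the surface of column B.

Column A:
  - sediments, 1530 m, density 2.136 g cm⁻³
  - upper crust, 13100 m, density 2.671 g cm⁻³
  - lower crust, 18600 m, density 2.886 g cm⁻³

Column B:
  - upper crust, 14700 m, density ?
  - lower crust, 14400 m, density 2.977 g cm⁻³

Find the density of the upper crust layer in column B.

2.85 g cm⁻³

Take the compensation level at the base of the deeper column (depth z_c below the surface of column A) and equate Σ ρ_i t_i down to z_c; mantle fills any gap and the z_c terms cancel.
Column A: 1530×2.136 + 13100×2.671 + 18600×2.886 + (z_c − 33230)×3.396
Column B: 2010×0 + 14700×ρ + 14400×2.977 + (z_c − 2010 − 29100)×3.396
The z_c×3.396 term appears on both sides and cancels. Collect the known terms of each column as K = Σ(ρt)_known − 3.396 × (depth of known layers): K_A = 91937.78 − 3.396×33230 = −20911.3; K_B = 42868.8 − 3.396×(2010 + 29100) = −62780.76.
Balance: K_A = K_B + 14700×ρ, so ρ = (K_A − K_B)/14700 = 41869.5/14700 = 2.85 g cm⁻³.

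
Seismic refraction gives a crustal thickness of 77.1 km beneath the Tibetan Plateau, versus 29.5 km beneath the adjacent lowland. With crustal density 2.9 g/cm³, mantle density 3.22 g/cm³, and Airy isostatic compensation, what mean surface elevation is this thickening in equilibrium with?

Excess crust Δ = 77.1 km − 29.5 km = 47.6 km, split between elevation h and root r with h + r = Δ.
Airy balance ρ_c h = (ρ_m − ρ_c) r gives r = h ρ_c/(ρ_m − ρ_c), so h (1 + ρ_c/(ρ_m − ρ_c)) = Δ, i.e. h = Δ (ρ_m − ρ_c)/ρ_m.
h = 47.6 km × 0.32/3.22 = 4.73 km.

4.73 km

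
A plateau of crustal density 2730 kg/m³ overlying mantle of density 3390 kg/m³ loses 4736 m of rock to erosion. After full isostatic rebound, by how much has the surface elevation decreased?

Rebound u = e ρ_c/ρ_m = 4736 m × 2730/3390 = 3814 m.
Net surface drop = e − u = 4736 m − 3814 m = e (ρ_m − ρ_c)/ρ_m = 922 m.

922 m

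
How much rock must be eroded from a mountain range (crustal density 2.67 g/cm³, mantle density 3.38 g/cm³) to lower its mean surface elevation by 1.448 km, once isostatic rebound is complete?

Net drop Δ = e − u = e − e ρ_c/ρ_m = e (ρ_m − ρ_c)/ρ_m.
e = Δ ρ_m/(ρ_m − ρ_c) = 1.448 km × 3.38/0.71 = 6.89 km.

6.89 km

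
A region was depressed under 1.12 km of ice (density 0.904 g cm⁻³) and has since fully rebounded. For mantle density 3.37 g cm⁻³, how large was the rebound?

0.3 km

Removing the load lets mantle flow back in; uplift u satisfies ρ_ice t = ρ_m u.
u = t ρ_ice/ρ_m = 1.12 km × 0.904/3.37 = 0.3 km.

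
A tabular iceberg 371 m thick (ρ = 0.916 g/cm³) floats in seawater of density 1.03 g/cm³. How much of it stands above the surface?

Floating equilibrium: submerged depth d = t ρ_obj/ρ_fluid = 371 m × 0.916/1.03 = 329.9 m.
Freeboard = t − d = 371 m − 329.9 m = 41.1 m.

41.1 m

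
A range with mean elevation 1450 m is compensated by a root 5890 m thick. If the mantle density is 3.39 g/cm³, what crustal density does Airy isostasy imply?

2.72 g/cm³

ρ_c h = (ρ_m − ρ_c) r → ρ_c (h + r) = ρ_m r → ρ_c = ρ_m r / (h + r).
ρ_c = 3.39 × 5890 m / (1450 m + 5890 m) = 2.72 g/cm³.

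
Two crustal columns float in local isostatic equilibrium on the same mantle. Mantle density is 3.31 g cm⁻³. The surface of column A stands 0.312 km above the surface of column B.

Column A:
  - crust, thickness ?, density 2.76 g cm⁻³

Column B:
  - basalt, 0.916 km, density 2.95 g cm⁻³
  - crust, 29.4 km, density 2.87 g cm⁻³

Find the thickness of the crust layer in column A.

Take the compensation level at the base of the deeper column (depth z_c below the surface of column A) and equate Σ ρ_i t_i down to z_c; mantle fills any gap and the z_c terms cancel.
Column A: x×2.76 + (z_c − 0 − x)×3.31
Column B: 0.312×0 + 0.916×2.95 + 29.4×2.87 + (z_c − 0.312 − 30.316)×3.31
The z_c×3.31 term appears on both sides and cancels. Collect the known terms of each column as K = Σ(ρt)_known − 3.31 × (depth of known layers): K_A = 0 − 3.31×0 = 0; K_B = 87.0802 − 3.31×(0.312 + 30.316) = −14.29848.
Balance: K_A − x×(3.31 − 2.76) = K_B, so x = (K_A − K_B)/(3.31 − 2.76) = 14.2985/0.55 = 26 km.

26 km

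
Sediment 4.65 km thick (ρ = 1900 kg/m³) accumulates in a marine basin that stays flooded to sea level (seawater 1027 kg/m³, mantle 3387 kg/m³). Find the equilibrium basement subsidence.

Submarine loading: the sediment displaces seawater, and the subsidence is in turn flooded, so s (ρ_m − ρ_w) = t (ρ_sed − ρ_w).
s = 4.65 km × (1900 − 1027) / (3387 − 1027) = 1.72 km.

1.72 km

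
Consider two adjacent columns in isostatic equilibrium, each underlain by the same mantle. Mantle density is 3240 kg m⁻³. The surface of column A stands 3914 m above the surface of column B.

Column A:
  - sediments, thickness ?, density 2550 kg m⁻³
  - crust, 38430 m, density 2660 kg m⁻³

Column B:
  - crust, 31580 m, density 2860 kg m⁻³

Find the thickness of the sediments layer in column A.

Take the compensation level at the base of the deeper column (depth z_c below the surface of column A) and equate Σ ρ_i t_i down to z_c; mantle fills any gap and the z_c terms cancel.
Column A: x×2550 + 38430×2660 + (z_c − 38430 − x)×3240
Column B: 3914×0 + 31580×2860 + (z_c − 3914 − 31580)×3240
The z_c×3240 term appears on both sides and cancels. Collect the known terms of each column as K = Σ(ρt)_known − 3240 × (depth of known layers): K_A = 102223800 − 3240×38430 = −22289400; K_B = 90318800 − 3240×(3914 + 31580) = −24681760.
Balance: K_A − x×(3240 − 2550) = K_B, so x = (K_A − K_B)/(3240 − 2550) = 2392360/690 = 3470 m.

3470 m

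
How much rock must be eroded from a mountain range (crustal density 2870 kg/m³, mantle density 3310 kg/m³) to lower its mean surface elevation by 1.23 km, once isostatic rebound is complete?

9.25 km

Net drop Δ = e − u = e − e ρ_c/ρ_m = e (ρ_m − ρ_c)/ρ_m.
e = Δ ρ_m/(ρ_m − ρ_c) = 1.23 km × 3310/440 = 9.25 km.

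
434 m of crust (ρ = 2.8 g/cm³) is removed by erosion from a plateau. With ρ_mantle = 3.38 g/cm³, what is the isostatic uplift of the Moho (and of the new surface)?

360 m

Unloading: uplift u = e ρ_c/ρ_m = 434 m × 2.8/3.38 = 360 m.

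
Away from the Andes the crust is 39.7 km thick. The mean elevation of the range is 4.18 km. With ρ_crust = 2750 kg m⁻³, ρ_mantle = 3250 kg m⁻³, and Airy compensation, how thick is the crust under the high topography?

66.9 km

Root depth r = h ρ_c / (ρ_m − ρ_c) = 4.18 km × 2750 / 500 = 22.99 km.
Total thickness = T + h + r = 39.7 km + 4.18 km + 22.99 km = 66.9 km.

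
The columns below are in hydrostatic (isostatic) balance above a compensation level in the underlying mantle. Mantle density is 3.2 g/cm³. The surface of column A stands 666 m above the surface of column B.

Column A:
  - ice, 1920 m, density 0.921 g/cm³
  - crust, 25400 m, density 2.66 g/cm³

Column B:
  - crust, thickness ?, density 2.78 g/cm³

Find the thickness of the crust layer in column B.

38000 m

Take the compensation level at the base of the deeper column (depth z_c below the surface of column A) and equate Σ ρ_i t_i down to z_c; mantle fills any gap and the z_c terms cancel.
Column A: 1920×0.921 + 25400×2.66 + (z_c − 27320)×3.2
Column B: 666×0 + x×2.78 + (z_c − 666 − 0 − x)×3.2
The z_c×3.2 term appears on both sides and cancels. Collect the known terms of each column as K = Σ(ρt)_known − 3.2 × (depth of known layers): K_A = 69332.32 − 3.2×27320 = −18091.68; K_B = 0 − 3.2×(666 + 0) = −2131.2.
Balance: K_A = K_B − x×(3.2 − 2.78), so x = (K_B − K_A)/(3.2 − 2.78) = 15960.5/0.42 = 38000 m.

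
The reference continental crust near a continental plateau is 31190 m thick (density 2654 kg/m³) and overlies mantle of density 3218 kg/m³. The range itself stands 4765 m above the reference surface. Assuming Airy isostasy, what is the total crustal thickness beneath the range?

58400 m

Root depth r = h ρ_c / (ρ_m − ρ_c) = 4765 m × 2654 / 564 = 22420 m.
Total thickness = T + h + r = 31190 m + 4765 m + 22420 m = 58400 m.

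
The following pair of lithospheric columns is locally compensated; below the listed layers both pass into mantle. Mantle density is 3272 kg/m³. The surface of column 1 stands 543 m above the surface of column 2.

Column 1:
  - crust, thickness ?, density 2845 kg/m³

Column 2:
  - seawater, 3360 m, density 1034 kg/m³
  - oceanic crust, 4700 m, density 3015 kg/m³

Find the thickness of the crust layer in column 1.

24600 m

Take the compensation level at the base of the deeper column (depth z_c below the surface of column 1) and equate Σ ρ_i t_i down to z_c; mantle fills any gap and the z_c terms cancel.
Column 1: x×2845 + (z_c − 0 − x)×3272
Column 2: 543×0 + 3360×1034 + 4700×3015 + (z_c − 543 − 8060)×3272
The z_c×3272 term appears on both sides and cancels. Collect the known terms of each column as K = Σ(ρt)_known − 3272 × (depth of known layers): K_1 = 0 − 3272×0 = 0; K_2 = 17644740 − 3272×(543 + 8060) = −10504276.
Balance: K_1 − x×(3272 − 2845) = K_2, so x = (K_1 − K_2)/(3272 − 2845) = 10504300/427 = 24600 m.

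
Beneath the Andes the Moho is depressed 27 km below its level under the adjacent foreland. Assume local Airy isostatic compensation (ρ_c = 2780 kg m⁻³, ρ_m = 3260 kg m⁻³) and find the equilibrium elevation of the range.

Balancing pressure at the compensation depth: ρ_c h = (ρ_m − ρ_c) r.
h = r (ρ_m − ρ_c) / ρ_c = 27 km × (3260 − 2780) / 2780 = 4.66 km.

4.66 km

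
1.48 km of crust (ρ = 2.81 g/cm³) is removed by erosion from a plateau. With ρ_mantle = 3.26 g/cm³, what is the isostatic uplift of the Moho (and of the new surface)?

Unloading: uplift u = e ρ_c/ρ_m = 1.48 km × 2.81/3.26 = 1.28 km.

1.28 km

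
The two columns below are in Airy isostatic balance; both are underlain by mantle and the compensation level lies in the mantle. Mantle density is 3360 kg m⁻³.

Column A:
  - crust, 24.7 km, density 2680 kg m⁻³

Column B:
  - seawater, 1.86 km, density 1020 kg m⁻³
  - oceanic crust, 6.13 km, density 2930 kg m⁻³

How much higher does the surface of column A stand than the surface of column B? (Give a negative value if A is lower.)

2.92 km

For any compensation level in the mantle, the mantle terms cancel and isostasy reduces to e = (Σt_A − Σt_B) − (Σ(ρt)_A − Σ(ρt)_B) / ρ_m.
Σt_A = 24.7 km; Σt_B = 7.99 km; Σ(ρt)_A = 66196; Σ(ρt)_B = 19858.1 (in km·kg m⁻³).
e = (24.7 − 7.99) − (66196 − 19858.1) / 3360 = 2.92 km.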